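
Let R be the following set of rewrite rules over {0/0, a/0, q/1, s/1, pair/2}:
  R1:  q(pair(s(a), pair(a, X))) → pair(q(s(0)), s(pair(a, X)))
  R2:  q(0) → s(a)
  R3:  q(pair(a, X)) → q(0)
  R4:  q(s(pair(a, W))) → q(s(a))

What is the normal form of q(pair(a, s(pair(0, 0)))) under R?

s(a)

1. q(pair(a, s(pair(0, 0))))  →  q(0)   [R3 at ε]
2. q(0)  →  s(a)   [R2 at ε]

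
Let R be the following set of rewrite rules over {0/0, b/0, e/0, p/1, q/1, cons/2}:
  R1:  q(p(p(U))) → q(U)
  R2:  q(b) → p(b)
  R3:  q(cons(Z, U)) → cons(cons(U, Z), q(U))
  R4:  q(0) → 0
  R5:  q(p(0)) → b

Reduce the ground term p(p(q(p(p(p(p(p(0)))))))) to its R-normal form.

p(p(b))

1. p(p(q(p(p(p(p(p(0))))))))  →  p(p(q(p(p(p(0))))))   [R1 at 1.1]
2. p(p(q(p(p(p(0))))))  →  p(p(q(p(0))))   [R1 at 1.1]
3. p(p(q(p(0))))  →  p(p(b))   [R5 at 1.1]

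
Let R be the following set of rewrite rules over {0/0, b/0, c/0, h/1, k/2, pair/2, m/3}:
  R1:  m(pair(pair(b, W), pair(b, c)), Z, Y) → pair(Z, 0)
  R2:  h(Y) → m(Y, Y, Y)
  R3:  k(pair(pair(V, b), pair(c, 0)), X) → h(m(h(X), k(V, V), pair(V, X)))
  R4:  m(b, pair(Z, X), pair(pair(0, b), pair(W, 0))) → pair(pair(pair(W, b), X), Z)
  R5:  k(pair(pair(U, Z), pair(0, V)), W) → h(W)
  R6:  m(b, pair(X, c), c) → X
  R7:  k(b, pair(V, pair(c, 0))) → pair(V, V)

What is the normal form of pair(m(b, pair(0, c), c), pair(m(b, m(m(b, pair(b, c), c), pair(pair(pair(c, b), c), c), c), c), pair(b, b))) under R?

1. pair(m(b, pair(0, c), c), pair(m(b, m(m(b, pair(b, c), c), pair(pair(pair(c, b), c), c), c), c), pair(b, b)))  →  pair(0, pair(m(b, m(m(b, pair(b, c), c), pair(pair(pair(c, b), c), c), c), c), pair(b, b)))   [R6 at 1]
2. pair(0, pair(m(b, m(m(b, pair(b, c), c), pair(pair(pair(c, b), c), c), c), c), pair(b, b)))  →  pair(0, pair(m(b, m(b, pair(pair(pair(c, b), c), c), c), c), pair(b, b)))   [R6 at 2.1.2.1]
3. pair(0, pair(m(b, m(b, pair(pair(pair(c, b), c), c), c), c), pair(b, b)))  →  pair(0, pair(m(b, pair(pair(c, b), c), c), pair(b, b)))   [R6 at 2.1.2]
4. pair(0, pair(m(b, pair(pair(c, b), c), c), pair(b, b)))  →  pair(0, pair(pair(c, b), pair(b, b)))   [R6 at 2.1]

pair(0, pair(pair(c, b), pair(b, b)))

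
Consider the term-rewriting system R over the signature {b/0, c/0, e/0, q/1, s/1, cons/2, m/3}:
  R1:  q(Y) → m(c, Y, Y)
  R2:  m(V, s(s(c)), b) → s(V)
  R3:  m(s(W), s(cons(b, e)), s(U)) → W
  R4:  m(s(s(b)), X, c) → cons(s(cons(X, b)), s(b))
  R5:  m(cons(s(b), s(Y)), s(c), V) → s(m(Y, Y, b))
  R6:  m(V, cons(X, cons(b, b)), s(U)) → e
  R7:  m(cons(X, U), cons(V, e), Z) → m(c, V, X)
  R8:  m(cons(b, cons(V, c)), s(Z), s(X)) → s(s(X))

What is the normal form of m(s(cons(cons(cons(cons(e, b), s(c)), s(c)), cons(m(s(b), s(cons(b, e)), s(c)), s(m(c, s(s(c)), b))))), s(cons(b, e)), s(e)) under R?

cons(cons(cons(cons(e, b), s(c)), s(c)), cons(b, s(s(c))))

1. m(s(cons(cons(cons(cons(e, b), s(c)), s(c)), cons(m(s(b), s(cons(b, e)), s(c)), s(m(c, s(s(c)), b))))), s(cons(b, e)), s(e))  →  cons(cons(cons(cons(e, b), s(c)), s(c)), cons(m(s(b), s(cons(b, e)), s(c)), s(m(c, s(s(c)), b))))   [R3 at ε]
2. cons(cons(cons(cons(e, b), s(c)), s(c)), cons(m(s(b), s(cons(b, e)), s(c)), s(m(c, s(s(c)), b))))  →  cons(cons(cons(cons(e, b), s(c)), s(c)), cons(b, s(m(c, s(s(c)), b))))   [R3 at 2.1]
3. cons(cons(cons(cons(e, b), s(c)), s(c)), cons(b, s(m(c, s(s(c)), b))))  →  cons(cons(cons(cons(e, b), s(c)), s(c)), cons(b, s(s(c))))   [R2 at 2.2.1]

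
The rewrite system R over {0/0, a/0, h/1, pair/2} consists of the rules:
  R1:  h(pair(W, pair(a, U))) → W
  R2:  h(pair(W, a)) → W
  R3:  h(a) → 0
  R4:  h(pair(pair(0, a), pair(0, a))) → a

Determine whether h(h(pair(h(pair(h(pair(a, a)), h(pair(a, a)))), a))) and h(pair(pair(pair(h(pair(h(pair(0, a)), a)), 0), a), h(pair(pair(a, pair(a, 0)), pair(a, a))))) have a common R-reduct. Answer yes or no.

no — NF(t₁) = 0, NF(t₂) = pair(pair(0, 0), a)

Reduce t₁ = h(h(pair(h(pair(h(pair(a, a)), h(pair(a, a)))), a))):
1. h(h(pair(h(pair(h(pair(a, a)), h(pair(a, a)))), a)))  →  h(h(pair(h(pair(a, a)), h(pair(a, a)))))   [R2 at 1]
2. h(h(pair(h(pair(a, a)), h(pair(a, a)))))  →  h(h(pair(a, h(pair(a, a)))))   [R2 at 1.1.1]
3. h(h(pair(a, h(pair(a, a)))))  →  h(h(pair(a, a)))   [R2 at 1.1.2]
4. h(h(pair(a, a)))  →  h(a)   [R2 at 1]
5. h(a)  →  0   [R3 at ε]

Reduce t₂ = h(pair(pair(pair(h(pair(h(pair(0, a)), a)), 0), a), h(pair(pair(a, pair(a, 0)), pair(a, a))))):
1. h(pair(pair(pair(h(pair(h(pair(0, a)), a)), 0), a), h(pair(pair(a, pair(a, 0)), pair(a, a)))))  →  h(pair(pair(pair(h(pair(0, a)), 0), a), h(pair(pair(a, pair(a, 0)), pair(a, a)))))   [R2 at 1.1.1.1]
2. h(pair(pair(pair(h(pair(0, a)), 0), a), h(pair(pair(a, pair(a, 0)), pair(a, a)))))  →  h(pair(pair(pair(0, 0), a), h(pair(pair(a, pair(a, 0)), pair(a, a)))))   [R2 at 1.1.1.1]
3. h(pair(pair(pair(0, 0), a), h(pair(pair(a, pair(a, 0)), pair(a, a)))))  →  h(pair(pair(pair(0, 0), a), pair(a, pair(a, 0))))   [R1 at 1.2]
4. h(pair(pair(pair(0, 0), a), pair(a, pair(a, 0))))  →  pair(pair(0, 0), a)   [R1 at ε]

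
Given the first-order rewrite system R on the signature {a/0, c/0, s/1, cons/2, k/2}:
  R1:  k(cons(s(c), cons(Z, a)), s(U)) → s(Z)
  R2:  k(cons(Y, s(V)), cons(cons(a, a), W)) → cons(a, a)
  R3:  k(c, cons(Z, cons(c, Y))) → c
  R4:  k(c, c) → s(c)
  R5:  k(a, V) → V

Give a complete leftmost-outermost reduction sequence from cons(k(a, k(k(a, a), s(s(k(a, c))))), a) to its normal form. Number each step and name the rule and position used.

1. cons(k(a, k(k(a, a), s(s(k(a, c))))), a)  →  cons(k(k(a, a), s(s(k(a, c)))), a)   [R5 at 1]
2. cons(k(k(a, a), s(s(k(a, c)))), a)  →  cons(k(a, s(s(k(a, c)))), a)   [R5 at 1.1]
3. cons(k(a, s(s(k(a, c)))), a)  →  cons(s(s(k(a, c))), a)   [R5 at 1]
4. cons(s(s(k(a, c))), a)  →  cons(s(s(c)), a)   [R5 at 1.1.1]

cons(s(s(c)), a)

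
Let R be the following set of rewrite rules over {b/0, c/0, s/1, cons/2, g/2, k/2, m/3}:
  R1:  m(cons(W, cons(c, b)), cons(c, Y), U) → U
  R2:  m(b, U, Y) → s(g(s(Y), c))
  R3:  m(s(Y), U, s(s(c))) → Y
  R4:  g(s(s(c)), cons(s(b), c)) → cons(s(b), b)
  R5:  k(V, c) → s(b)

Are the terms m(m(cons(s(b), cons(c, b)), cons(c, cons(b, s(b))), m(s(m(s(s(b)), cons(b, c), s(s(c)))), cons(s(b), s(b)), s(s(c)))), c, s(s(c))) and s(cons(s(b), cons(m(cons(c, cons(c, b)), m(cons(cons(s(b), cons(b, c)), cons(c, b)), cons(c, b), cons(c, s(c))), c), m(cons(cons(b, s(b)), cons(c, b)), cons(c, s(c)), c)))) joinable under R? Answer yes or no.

no — NF(t₁) = b, NF(t₂) = s(cons(s(b), cons(c, c)))

Reduce t₁ = m(m(cons(s(b), cons(c, b)), cons(c, cons(b, s(b))), m(s(m(s(s(b)), cons(b, c), s(s(c)))), cons(s(b), s(b)), s(s(c)))), c, s(s(c))):
1. m(m(cons(s(b), cons(c, b)), cons(c, cons(b, s(b))), m(s(m(s(s(b)), cons(b, c), s(s(c)))), cons(s(b), s(b)), s(s(c)))), c, s(s(c)))  →  m(m(s(m(s(s(b)), cons(b, c), s(s(c)))), cons(s(b), s(b)), s(s(c))), c, s(s(c)))   [R1 at 1]
2. m(m(s(m(s(s(b)), cons(b, c), s(s(c)))), cons(s(b), s(b)), s(s(c))), c, s(s(c)))  →  m(m(s(s(b)), cons(b, c), s(s(c))), c, s(s(c)))   [R3 at 1]
3. m(m(s(s(b)), cons(b, c), s(s(c))), c, s(s(c)))  →  m(s(b), c, s(s(c)))   [R3 at 1]
4. m(s(b), c, s(s(c)))  →  b   [R3 at ε]

Reduce t₂ = s(cons(s(b), cons(m(cons(c, cons(c, b)), m(cons(cons(s(b), cons(b, c)), cons(c, b)), cons(c, b), cons(c, s(c))), c), m(cons(cons(b, s(b)), cons(c, b)), cons(c, s(c)), c)))):
1. s(cons(s(b), cons(m(cons(c, cons(c, b)), m(cons(cons(s(b), cons(b, c)), cons(c, b)), cons(c, b), cons(c, s(c))), c), m(cons(cons(b, s(b)), cons(c, b)), cons(c, s(c)), c))))  →  s(cons(s(b), cons(m(cons(c, cons(c, b)), cons(c, s(c)), c), m(cons(cons(b, s(b)), cons(c, b)), cons(c, s(c)), c))))   [R1 at 1.2.1.2]
2. s(cons(s(b), cons(m(cons(c, cons(c, b)), cons(c, s(c)), c), m(cons(cons(b, s(b)), cons(c, b)), cons(c, s(c)), c))))  →  s(cons(s(b), cons(c, m(cons(cons(b, s(b)), cons(c, b)), cons(c, s(c)), c))))   [R1 at 1.2.1]
3. s(cons(s(b), cons(c, m(cons(cons(b, s(b)), cons(c, b)), cons(c, s(c)), c))))  →  s(cons(s(b), cons(c, c)))   [R1 at 1.2.2]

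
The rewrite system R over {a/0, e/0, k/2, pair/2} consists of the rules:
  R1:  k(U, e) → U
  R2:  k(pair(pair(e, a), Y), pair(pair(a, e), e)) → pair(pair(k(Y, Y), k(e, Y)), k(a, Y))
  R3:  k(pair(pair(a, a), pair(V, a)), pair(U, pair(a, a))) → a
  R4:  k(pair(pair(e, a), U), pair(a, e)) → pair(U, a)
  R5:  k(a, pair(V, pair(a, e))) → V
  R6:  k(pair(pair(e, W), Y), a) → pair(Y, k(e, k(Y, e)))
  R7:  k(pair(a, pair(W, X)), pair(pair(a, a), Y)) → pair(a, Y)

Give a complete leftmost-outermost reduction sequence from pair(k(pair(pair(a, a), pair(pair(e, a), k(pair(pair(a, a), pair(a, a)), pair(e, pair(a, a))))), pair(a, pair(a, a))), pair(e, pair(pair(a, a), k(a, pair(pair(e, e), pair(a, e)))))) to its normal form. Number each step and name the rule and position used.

1. pair(k(pair(pair(a, a), pair(pair(e, a), k(pair(pair(a, a), pair(a, a)), pair(e, pair(a, a))))), pair(a, pair(a, a))), pair(e, pair(pair(a, a), k(a, pair(pair(e, e), pair(a, e))))))  →  pair(k(pair(pair(a, a), pair(pair(e, a), a)), pair(a, pair(a, a))), pair(e, pair(pair(a, a), k(a, pair(pair(e, e), pair(a, e))))))   [R3 at 1.1.2.2]
2. pair(k(pair(pair(a, a), pair(pair(e, a), a)), pair(a, pair(a, a))), pair(e, pair(pair(a, a), k(a, pair(pair(e, e), pair(a, e))))))  →  pair(a, pair(e, pair(pair(a, a), k(a, pair(pair(e, e), pair(a, e))))))   [R3 at 1]
3. pair(a, pair(e, pair(pair(a, a), k(a, pair(pair(e, e), pair(a, e))))))  →  pair(a, pair(e, pair(pair(a, a), pair(e, e))))   [R5 at 2.2.2]

pair(a, pair(e, pair(pair(a, a), pair(e, e))))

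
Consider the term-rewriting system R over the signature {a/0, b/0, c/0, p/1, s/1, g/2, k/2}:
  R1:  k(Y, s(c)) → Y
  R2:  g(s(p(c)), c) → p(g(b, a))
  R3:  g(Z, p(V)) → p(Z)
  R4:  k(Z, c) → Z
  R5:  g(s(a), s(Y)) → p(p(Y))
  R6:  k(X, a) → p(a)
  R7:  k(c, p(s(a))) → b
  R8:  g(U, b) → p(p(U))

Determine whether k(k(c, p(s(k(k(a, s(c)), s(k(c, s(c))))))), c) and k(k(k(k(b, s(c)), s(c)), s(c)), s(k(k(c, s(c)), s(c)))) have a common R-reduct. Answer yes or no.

yes — NF(t₁) = b, NF(t₂) = b

Reduce t₁ = k(k(c, p(s(k(k(a, s(c)), s(k(c, s(c))))))), c):
1. k(k(c, p(s(k(k(a, s(c)), s(k(c, s(c))))))), c)  →  k(c, p(s(k(k(a, s(c)), s(k(c, s(c)))))))   [R4 at ε]
2. k(c, p(s(k(k(a, s(c)), s(k(c, s(c)))))))  →  k(c, p(s(k(a, s(k(c, s(c)))))))   [R1 at 2.1.1.1]
3. k(c, p(s(k(a, s(k(c, s(c)))))))  →  k(c, p(s(k(a, s(c)))))   [R1 at 2.1.1.2.1]
4. k(c, p(s(k(a, s(c)))))  →  k(c, p(s(a)))   [R1 at 2.1.1]
5. k(c, p(s(a)))  →  b   [R7 at ε]

Reduce t₂ = k(k(k(k(b, s(c)), s(c)), s(c)), s(k(k(c, s(c)), s(c)))):
1. k(k(k(k(b, s(c)), s(c)), s(c)), s(k(k(c, s(c)), s(c))))  →  k(k(k(b, s(c)), s(c)), s(k(k(c, s(c)), s(c))))   [R1 at 1]
2. k(k(k(b, s(c)), s(c)), s(k(k(c, s(c)), s(c))))  →  k(k(b, s(c)), s(k(k(c, s(c)), s(c))))   [R1 at 1]
3. k(k(b, s(c)), s(k(k(c, s(c)), s(c))))  →  k(b, s(k(k(c, s(c)), s(c))))   [R1 at 1]
4. k(b, s(k(k(c, s(c)), s(c))))  →  k(b, s(k(c, s(c))))   [R1 at 2.1]
5. k(b, s(k(c, s(c))))  →  k(b, s(c))   [R1 at 2.1]
6. k(b, s(c))  →  b   [R1 at ε]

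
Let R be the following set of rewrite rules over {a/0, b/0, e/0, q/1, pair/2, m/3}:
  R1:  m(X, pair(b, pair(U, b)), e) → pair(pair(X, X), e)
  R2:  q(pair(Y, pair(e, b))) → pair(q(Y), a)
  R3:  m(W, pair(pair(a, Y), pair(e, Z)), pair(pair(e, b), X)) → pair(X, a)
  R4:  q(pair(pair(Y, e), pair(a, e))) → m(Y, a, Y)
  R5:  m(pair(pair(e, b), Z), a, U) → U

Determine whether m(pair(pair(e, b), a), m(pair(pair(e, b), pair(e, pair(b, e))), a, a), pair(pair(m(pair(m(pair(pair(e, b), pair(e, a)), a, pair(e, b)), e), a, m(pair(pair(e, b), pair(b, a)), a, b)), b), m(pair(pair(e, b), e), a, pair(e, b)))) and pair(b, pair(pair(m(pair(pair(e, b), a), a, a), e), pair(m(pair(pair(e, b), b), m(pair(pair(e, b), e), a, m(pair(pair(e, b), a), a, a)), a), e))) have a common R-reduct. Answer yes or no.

no — NF(t₁) = pair(pair(b, b), pair(e, b)), NF(t₂) = pair(b, pair(pair(a, e), pair(a, e)))

Reduce t₁ = m(pair(pair(e, b), a), m(pair(pair(e, b), pair(e, pair(b, e))), a, a), pair(pair(m(pair(m(pair(pair(e, b), pair(e, a)), a, pair(e, b)), e), a, m(pair(pair(e, b), pair(b, a)), a, b)), b), m(pair(pair(e, b), e), a, pair(e, b)))):
1. m(pair(pair(e, b), a), m(pair(pair(e, b), pair(e, pair(b, e))), a, a), pair(pair(m(pair(m(pair(pair(e, b), pair(e, a)), a, pair(e, b)), e), a, m(pair(pair(e, b), pair(b, a)), a, b)), b), m(pair(pair(e, b), e), a, pair(e, b))))  →  m(pair(pair(e, b), a), a, pair(pair(m(pair(m(pair(pair(e, b), pair(e, a)), a, pair(e, b)), e), a, m(pair(pair(e, b), pair(b, a)), a, b)), b), m(pair(pair(e, b), e), a, pair(e, b))))   [R5 at 2]
2. m(pair(pair(e, b), a), a, pair(pair(m(pair(m(pair(pair(e, b), pair(e, a)), a, pair(e, b)), e), a, m(pair(pair(e, b), pair(b, a)), a, b)), b), m(pair(pair(e, b), e), a, pair(e, b))))  →  pair(pair(m(pair(m(pair(pair(e, b), pair(e, a)), a, pair(e, b)), e), a, m(pair(pair(e, b), pair(b, a)), a, b)), b), m(pair(pair(e, b), e), a, pair(e, b)))   [R5 at ε]
3. pair(pair(m(pair(m(pair(pair(e, b), pair(e, a)), a, pair(e, b)), e), a, m(pair(pair(e, b), pair(b, a)), a, b)), b), m(pair(pair(e, b), e), a, pair(e, b)))  →  pair(pair(m(pair(pair(e, b), e), a, m(pair(pair(e, b), pair(b, a)), a, b)), b), m(pair(pair(e, b), e), a, pair(e, b)))   [R5 at 1.1.1.1]
4. pair(pair(m(pair(pair(e, b), e), a, m(pair(pair(e, b), pair(b, a)), a, b)), b), m(pair(pair(e, b), e), a, pair(e, b)))  →  pair(pair(m(pair(pair(e, b), pair(b, a)), a, b), b), m(pair(pair(e, b), e), a, pair(e, b)))   [R5 at 1.1]
5. pair(pair(m(pair(pair(e, b), pair(b, a)), a, b), b), m(pair(pair(e, b), e), a, pair(e, b)))  →  pair(pair(b, b), m(pair(pair(e, b), e), a, pair(e, b)))   [R5 at 1.1]
6. pair(pair(b, b), m(pair(pair(e, b), e), a, pair(e, b)))  →  pair(pair(b, b), pair(e, b))   [R5 at 2]

Reduce t₂ = pair(b, pair(pair(m(pair(pair(e, b), a), a, a), e), pair(m(pair(pair(e, b), b), m(pair(pair(e, b), e), a, m(pair(pair(e, b), a), a, a)), a), e))):
1. pair(b, pair(pair(m(pair(pair(e, b), a), a, a), e), pair(m(pair(pair(e, b), b), m(pair(pair(e, b), e), a, m(pair(pair(e, b), a), a, a)), a), e)))  →  pair(b, pair(pair(a, e), pair(m(pair(pair(e, b), b), m(pair(pair(e, b), e), a, m(pair(pair(e, b), a), a, a)), a), e)))   [R5 at 2.1.1]
2. pair(b, pair(pair(a, e), pair(m(pair(pair(e, b), b), m(pair(pair(e, b), e), a, m(pair(pair(e, b), a), a, a)), a), e)))  →  pair(b, pair(pair(a, e), pair(m(pair(pair(e, b), b), m(pair(pair(e, b), a), a, a), a), e)))   [R5 at 2.2.1.2]
3. pair(b, pair(pair(a, e), pair(m(pair(pair(e, b), b), m(pair(pair(e, b), a), a, a), a), e)))  →  pair(b, pair(pair(a, e), pair(m(pair(pair(e, b), b), a, a), e)))   [R5 at 2.2.1.2]
4. pair(b, pair(pair(a, e), pair(m(pair(pair(e, b), b), a, a), e)))  →  pair(b, pair(pair(a, e), pair(a, e)))   [R5 at 2.2.1]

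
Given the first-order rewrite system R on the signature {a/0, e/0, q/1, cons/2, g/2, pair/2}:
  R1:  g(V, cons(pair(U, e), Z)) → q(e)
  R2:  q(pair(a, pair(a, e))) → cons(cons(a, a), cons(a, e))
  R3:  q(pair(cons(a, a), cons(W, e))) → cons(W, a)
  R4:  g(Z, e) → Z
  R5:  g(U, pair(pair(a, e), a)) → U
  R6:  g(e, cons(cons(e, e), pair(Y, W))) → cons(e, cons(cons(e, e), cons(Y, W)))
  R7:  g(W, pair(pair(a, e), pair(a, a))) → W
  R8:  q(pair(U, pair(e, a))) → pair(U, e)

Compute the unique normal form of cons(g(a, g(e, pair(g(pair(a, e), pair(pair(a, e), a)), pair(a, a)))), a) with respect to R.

cons(a, a)

1. cons(g(a, g(e, pair(g(pair(a, e), pair(pair(a, e), a)), pair(a, a)))), a)  →  cons(g(a, g(e, pair(pair(a, e), pair(a, a)))), a)   [R5 at 1.2.2.1]
2. cons(g(a, g(e, pair(pair(a, e), pair(a, a)))), a)  →  cons(g(a, e), a)   [R7 at 1.2]
3. cons(g(a, e), a)  →  cons(a, a)   [R4 at 1]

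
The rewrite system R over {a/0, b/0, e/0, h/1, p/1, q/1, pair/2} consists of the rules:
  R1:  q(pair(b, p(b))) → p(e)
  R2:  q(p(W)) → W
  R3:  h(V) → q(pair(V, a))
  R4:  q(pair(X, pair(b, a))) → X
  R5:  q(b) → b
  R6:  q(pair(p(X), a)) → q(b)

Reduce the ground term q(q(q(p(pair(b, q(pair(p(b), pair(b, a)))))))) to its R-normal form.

e

1. q(q(q(p(pair(b, q(pair(p(b), pair(b, a))))))))  →  q(q(pair(b, q(pair(p(b), pair(b, a))))))   [R2 at 1.1]
2. q(q(pair(b, q(pair(p(b), pair(b, a))))))  →  q(q(pair(b, p(b))))   [R4 at 1.1.2]
3. q(q(pair(b, p(b))))  →  q(p(e))   [R1 at 1]
4. q(p(e))  →  e   [R2 at ε]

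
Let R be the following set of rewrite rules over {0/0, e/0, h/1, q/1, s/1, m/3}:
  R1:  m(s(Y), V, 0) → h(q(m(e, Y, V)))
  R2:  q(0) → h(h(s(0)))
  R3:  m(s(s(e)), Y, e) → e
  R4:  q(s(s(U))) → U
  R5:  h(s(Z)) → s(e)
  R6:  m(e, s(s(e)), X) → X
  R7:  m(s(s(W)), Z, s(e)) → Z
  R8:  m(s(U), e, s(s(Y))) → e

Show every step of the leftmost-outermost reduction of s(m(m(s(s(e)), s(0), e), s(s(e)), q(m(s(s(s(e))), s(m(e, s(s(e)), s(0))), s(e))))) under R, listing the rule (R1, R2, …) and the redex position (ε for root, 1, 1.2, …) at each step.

1. s(m(m(s(s(e)), s(0), e), s(s(e)), q(m(s(s(s(e))), s(m(e, s(s(e)), s(0))), s(e)))))  →  s(m(e, s(s(e)), q(m(s(s(s(e))), s(m(e, s(s(e)), s(0))), s(e)))))   [R3 at 1.1]
2. s(m(e, s(s(e)), q(m(s(s(s(e))), s(m(e, s(s(e)), s(0))), s(e)))))  →  s(q(m(s(s(s(e))), s(m(e, s(s(e)), s(0))), s(e))))   [R6 at 1]
3. s(q(m(s(s(s(e))), s(m(e, s(s(e)), s(0))), s(e))))  →  s(q(s(m(e, s(s(e)), s(0)))))   [R7 at 1.1]
4. s(q(s(m(e, s(s(e)), s(0)))))  →  s(q(s(s(0))))   [R6 at 1.1.1]
5. s(q(s(s(0))))  →  s(0)   [R4 at 1]

s(0)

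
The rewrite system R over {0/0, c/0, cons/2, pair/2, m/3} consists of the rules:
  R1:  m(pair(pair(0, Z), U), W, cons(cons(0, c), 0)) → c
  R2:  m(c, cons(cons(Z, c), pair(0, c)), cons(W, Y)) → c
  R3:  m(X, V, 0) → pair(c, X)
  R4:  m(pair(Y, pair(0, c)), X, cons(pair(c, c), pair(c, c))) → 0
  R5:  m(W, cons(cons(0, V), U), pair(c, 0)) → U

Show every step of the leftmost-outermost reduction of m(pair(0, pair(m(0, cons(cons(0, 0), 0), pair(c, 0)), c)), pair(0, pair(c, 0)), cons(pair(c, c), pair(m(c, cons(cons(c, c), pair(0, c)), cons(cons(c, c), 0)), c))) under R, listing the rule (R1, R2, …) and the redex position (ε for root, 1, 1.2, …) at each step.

0

1. m(pair(0, pair(m(0, cons(cons(0, 0), 0), pair(c, 0)), c)), pair(0, pair(c, 0)), cons(pair(c, c), pair(m(c, cons(cons(c, c), pair(0, c)), cons(cons(c, c), 0)), c)))  →  m(pair(0, pair(0, c)), pair(0, pair(c, 0)), cons(pair(c, c), pair(m(c, cons(cons(c, c), pair(0, c)), cons(cons(c, c), 0)), c)))   [R5 at 1.2.1]
2. m(pair(0, pair(0, c)), pair(0, pair(c, 0)), cons(pair(c, c), pair(m(c, cons(cons(c, c), pair(0, c)), cons(cons(c, c), 0)), c)))  →  m(pair(0, pair(0, c)), pair(0, pair(c, 0)), cons(pair(c, c), pair(c, c)))   [R2 at 3.2.1]
3. m(pair(0, pair(0, c)), pair(0, pair(c, 0)), cons(pair(c, c), pair(c, c)))  →  0   [R4 at ε]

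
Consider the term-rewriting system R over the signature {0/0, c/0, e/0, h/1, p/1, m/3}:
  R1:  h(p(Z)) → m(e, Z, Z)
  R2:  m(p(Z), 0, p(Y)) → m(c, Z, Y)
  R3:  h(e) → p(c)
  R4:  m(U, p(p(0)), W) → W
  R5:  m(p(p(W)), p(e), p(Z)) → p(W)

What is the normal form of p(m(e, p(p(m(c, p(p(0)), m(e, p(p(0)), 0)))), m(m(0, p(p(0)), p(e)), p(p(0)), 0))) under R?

p(0)

1. p(m(e, p(p(m(c, p(p(0)), m(e, p(p(0)), 0)))), m(m(0, p(p(0)), p(e)), p(p(0)), 0)))  →  p(m(e, p(p(m(e, p(p(0)), 0))), m(m(0, p(p(0)), p(e)), p(p(0)), 0)))   [R4 at 1.2.1.1]
2. p(m(e, p(p(m(e, p(p(0)), 0))), m(m(0, p(p(0)), p(e)), p(p(0)), 0)))  →  p(m(e, p(p(0)), m(m(0, p(p(0)), p(e)), p(p(0)), 0)))   [R4 at 1.2.1.1]
3. p(m(e, p(p(0)), m(m(0, p(p(0)), p(e)), p(p(0)), 0)))  →  p(m(m(0, p(p(0)), p(e)), p(p(0)), 0))   [R4 at 1]
4. p(m(m(0, p(p(0)), p(e)), p(p(0)), 0))  →  p(0)   [R4 at 1]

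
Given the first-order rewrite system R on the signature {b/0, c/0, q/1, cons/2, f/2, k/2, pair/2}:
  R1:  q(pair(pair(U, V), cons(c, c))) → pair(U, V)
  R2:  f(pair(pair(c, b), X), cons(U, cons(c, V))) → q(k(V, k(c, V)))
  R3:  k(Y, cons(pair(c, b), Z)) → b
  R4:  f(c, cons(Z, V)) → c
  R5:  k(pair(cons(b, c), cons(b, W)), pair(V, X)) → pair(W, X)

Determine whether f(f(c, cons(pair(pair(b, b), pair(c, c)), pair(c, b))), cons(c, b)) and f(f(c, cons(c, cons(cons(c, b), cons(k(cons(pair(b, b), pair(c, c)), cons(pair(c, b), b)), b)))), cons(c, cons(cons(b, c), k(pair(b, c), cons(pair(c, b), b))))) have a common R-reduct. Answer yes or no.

Reduce t₁ = f(f(c, cons(pair(pair(b, b), pair(c, c)), pair(c, b))), cons(c, b)):
1. f(f(c, cons(pair(pair(b, b), pair(c, c)), pair(c, b))), cons(c, b))  →  f(c, cons(c, b))   [R4 at 1]
2. f(c, cons(c, b))  →  c   [R4 at ε]

Reduce t₂ = f(f(c, cons(c, cons(cons(c, b), cons(k(cons(pair(b, b), pair(c, c)), cons(pair(c, b), b)), b)))), cons(c, cons(cons(b, c), k(pair(b, c), cons(pair(c, b), b))))):
1. f(f(c, cons(c, cons(cons(c, b), cons(k(cons(pair(b, b), pair(c, c)), cons(pair(c, b), b)), b)))), cons(c, cons(cons(b, c), k(pair(b, c), cons(pair(c, b), b)))))  →  f(c, cons(c, cons(cons(b, c), k(pair(b, c), cons(pair(c, b), b)))))   [R4 at 1]
2. f(c, cons(c, cons(cons(b, c), k(pair(b, c), cons(pair(c, b), b)))))  →  c   [R4 at ε]

yes — NF(t₁) = c, NF(t₂) = c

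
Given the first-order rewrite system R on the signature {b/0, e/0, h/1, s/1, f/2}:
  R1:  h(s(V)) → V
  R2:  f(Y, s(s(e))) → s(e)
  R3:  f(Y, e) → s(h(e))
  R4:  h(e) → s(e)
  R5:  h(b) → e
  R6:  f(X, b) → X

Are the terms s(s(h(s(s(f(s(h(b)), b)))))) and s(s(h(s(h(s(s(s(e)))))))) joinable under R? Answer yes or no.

yes — NF(t₁) = s(s(s(s(e)))), NF(t₂) = s(s(s(s(e))))

Reduce t₁ = s(s(h(s(s(f(s(h(b)), b)))))):
1. s(s(h(s(s(f(s(h(b)), b))))))  →  s(s(s(f(s(h(b)), b))))   [R1 at 1.1]
2. s(s(s(f(s(h(b)), b))))  →  s(s(s(s(h(b)))))   [R6 at 1.1.1]
3. s(s(s(s(h(b)))))  →  s(s(s(s(e))))   [R5 at 1.1.1.1]

Reduce t₂ = s(s(h(s(h(s(s(s(e)))))))):
1. s(s(h(s(h(s(s(s(e))))))))  →  s(s(h(s(s(s(e))))))   [R1 at 1.1]
2. s(s(h(s(s(s(e))))))  →  s(s(s(s(e))))   [R1 at 1.1]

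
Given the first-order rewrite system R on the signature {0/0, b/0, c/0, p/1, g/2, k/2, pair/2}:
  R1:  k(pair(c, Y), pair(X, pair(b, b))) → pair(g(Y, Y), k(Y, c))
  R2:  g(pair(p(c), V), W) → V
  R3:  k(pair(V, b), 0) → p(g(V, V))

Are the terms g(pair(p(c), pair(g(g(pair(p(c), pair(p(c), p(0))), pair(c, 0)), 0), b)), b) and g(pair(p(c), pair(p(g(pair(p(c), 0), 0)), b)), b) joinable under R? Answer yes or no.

yes — NF(t₁) = pair(p(0), b), NF(t₂) = pair(p(0), b)

Reduce t₁ = g(pair(p(c), pair(g(g(pair(p(c), pair(p(c), p(0))), pair(c, 0)), 0), b)), b):
1. g(pair(p(c), pair(g(g(pair(p(c), pair(p(c), p(0))), pair(c, 0)), 0), b)), b)  →  pair(g(g(pair(p(c), pair(p(c), p(0))), pair(c, 0)), 0), b)   [R2 at ε]
2. pair(g(g(pair(p(c), pair(p(c), p(0))), pair(c, 0)), 0), b)  →  pair(g(pair(p(c), p(0)), 0), b)   [R2 at 1.1]
3. pair(g(pair(p(c), p(0)), 0), b)  →  pair(p(0), b)   [R2 at 1]

Reduce t₂ = g(pair(p(c), pair(p(g(pair(p(c), 0), 0)), b)), b):
1. g(pair(p(c), pair(p(g(pair(p(c), 0), 0)), b)), b)  →  pair(p(g(pair(p(c), 0), 0)), b)   [R2 at ε]
2. pair(p(g(pair(p(c), 0), 0)), b)  →  pair(p(0), b)   [R2 at 1.1]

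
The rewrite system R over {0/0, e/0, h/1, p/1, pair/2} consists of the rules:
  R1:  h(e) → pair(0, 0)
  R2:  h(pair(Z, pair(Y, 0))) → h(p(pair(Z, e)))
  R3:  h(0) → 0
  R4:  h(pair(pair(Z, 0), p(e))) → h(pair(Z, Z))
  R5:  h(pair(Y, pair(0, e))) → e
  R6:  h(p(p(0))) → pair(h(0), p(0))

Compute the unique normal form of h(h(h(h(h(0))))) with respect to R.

1. h(h(h(h(h(0)))))  →  h(h(h(h(0))))   [R3 at 1.1.1.1]
2. h(h(h(h(0))))  →  h(h(h(0)))   [R3 at 1.1.1]
3. h(h(h(0)))  →  h(h(0))   [R3 at 1.1]
4. h(h(0))  →  h(0)   [R3 at 1]
5. h(0)  →  0   [R3 at ε]

0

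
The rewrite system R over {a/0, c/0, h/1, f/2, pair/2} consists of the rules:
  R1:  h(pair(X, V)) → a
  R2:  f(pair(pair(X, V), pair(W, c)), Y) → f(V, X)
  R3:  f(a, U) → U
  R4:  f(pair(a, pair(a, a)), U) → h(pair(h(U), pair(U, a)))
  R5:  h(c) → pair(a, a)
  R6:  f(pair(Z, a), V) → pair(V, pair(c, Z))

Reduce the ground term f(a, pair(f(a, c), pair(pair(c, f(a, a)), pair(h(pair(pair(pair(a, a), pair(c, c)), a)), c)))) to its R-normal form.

pair(c, pair(pair(c, a), pair(a, c)))

1. f(a, pair(f(a, c), pair(pair(c, f(a, a)), pair(h(pair(pair(pair(a, a), pair(c, c)), a)), c))))  →  pair(f(a, c), pair(pair(c, f(a, a)), pair(h(pair(pair(pair(a, a), pair(c, c)), a)), c)))   [R3 at ε]
2. pair(f(a, c), pair(pair(c, f(a, a)), pair(h(pair(pair(pair(a, a), pair(c, c)), a)), c)))  →  pair(c, pair(pair(c, f(a, a)), pair(h(pair(pair(pair(a, a), pair(c, c)), a)), c)))   [R3 at 1]
3. pair(c, pair(pair(c, f(a, a)), pair(h(pair(pair(pair(a, a), pair(c, c)), a)), c)))  →  pair(c, pair(pair(c, a), pair(h(pair(pair(pair(a, a), pair(c, c)), a)), c)))   [R3 at 2.1.2]
4. pair(c, pair(pair(c, a), pair(h(pair(pair(pair(a, a), pair(c, c)), a)), c)))  →  pair(c, pair(pair(c, a), pair(a, c)))   [R1 at 2.2.1]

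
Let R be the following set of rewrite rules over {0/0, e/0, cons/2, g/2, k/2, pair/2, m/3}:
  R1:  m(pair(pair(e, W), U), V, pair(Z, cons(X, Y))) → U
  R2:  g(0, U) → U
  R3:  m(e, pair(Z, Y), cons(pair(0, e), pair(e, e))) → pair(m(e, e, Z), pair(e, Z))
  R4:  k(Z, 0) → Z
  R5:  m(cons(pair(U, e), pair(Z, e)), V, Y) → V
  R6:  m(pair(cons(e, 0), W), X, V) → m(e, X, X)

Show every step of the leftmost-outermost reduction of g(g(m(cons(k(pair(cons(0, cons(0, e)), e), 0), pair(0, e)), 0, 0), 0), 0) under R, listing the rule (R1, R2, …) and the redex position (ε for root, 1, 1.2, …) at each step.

0

1. g(g(m(cons(k(pair(cons(0, cons(0, e)), e), 0), pair(0, e)), 0, 0), 0), 0)  →  g(g(m(cons(pair(cons(0, cons(0, e)), e), pair(0, e)), 0, 0), 0), 0)   [R4 at 1.1.1.1]
2. g(g(m(cons(pair(cons(0, cons(0, e)), e), pair(0, e)), 0, 0), 0), 0)  →  g(g(0, 0), 0)   [R5 at 1.1]
3. g(g(0, 0), 0)  →  g(0, 0)   [R2 at 1]
4. g(0, 0)  →  0   [R2 at ε]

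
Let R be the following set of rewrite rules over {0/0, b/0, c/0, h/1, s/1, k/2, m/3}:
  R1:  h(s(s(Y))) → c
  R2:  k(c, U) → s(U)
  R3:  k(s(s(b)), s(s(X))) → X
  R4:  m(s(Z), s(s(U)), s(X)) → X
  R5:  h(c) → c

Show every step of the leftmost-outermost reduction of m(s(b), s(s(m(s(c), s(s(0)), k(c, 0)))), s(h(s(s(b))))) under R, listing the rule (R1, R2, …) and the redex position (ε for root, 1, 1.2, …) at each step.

1. m(s(b), s(s(m(s(c), s(s(0)), k(c, 0)))), s(h(s(s(b)))))  →  h(s(s(b)))   [R4 at ε]
2. h(s(s(b)))  →  c   [R1 at ε]

c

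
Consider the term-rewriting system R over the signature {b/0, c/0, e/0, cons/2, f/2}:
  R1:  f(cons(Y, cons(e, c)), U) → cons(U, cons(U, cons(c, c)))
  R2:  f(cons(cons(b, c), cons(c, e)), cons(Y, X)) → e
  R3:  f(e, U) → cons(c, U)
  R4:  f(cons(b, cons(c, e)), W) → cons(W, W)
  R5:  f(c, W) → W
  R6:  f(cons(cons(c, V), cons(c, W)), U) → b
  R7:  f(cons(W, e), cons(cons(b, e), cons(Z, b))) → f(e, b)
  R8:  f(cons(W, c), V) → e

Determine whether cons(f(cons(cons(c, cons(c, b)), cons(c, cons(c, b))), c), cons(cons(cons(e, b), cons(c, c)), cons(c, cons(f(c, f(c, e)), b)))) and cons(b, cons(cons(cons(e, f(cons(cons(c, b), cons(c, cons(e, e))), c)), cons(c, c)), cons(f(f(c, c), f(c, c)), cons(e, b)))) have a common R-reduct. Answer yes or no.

yes — NF(t₁) = cons(b, cons(cons(cons(e, b), cons(c, c)), cons(c, cons(e, b)))), NF(t₂) = cons(b, cons(cons(cons(e, b), cons(c, c)), cons(c, cons(e, b))))

Reduce t₁ = cons(f(cons(cons(c, cons(c, b)), cons(c, cons(c, b))), c), cons(cons(cons(e, b), cons(c, c)), cons(c, cons(f(c, f(c, e)), b)))):
1. cons(f(cons(cons(c, cons(c, b)), cons(c, cons(c, b))), c), cons(cons(cons(e, b), cons(c, c)), cons(c, cons(f(c, f(c, e)), b))))  →  cons(b, cons(cons(cons(e, b), cons(c, c)), cons(c, cons(f(c, f(c, e)), b))))   [R6 at 1]
2. cons(b, cons(cons(cons(e, b), cons(c, c)), cons(c, cons(f(c, f(c, e)), b))))  →  cons(b, cons(cons(cons(e, b), cons(c, c)), cons(c, cons(f(c, e), b))))   [R5 at 2.2.2.1]
3. cons(b, cons(cons(cons(e, b), cons(c, c)), cons(c, cons(f(c, e), b))))  →  cons(b, cons(cons(cons(e, b), cons(c, c)), cons(c, cons(e, b))))   [R5 at 2.2.2.1]

Reduce t₂ = cons(b, cons(cons(cons(e, f(cons(cons(c, b), cons(c, cons(e, e))), c)), cons(c, c)), cons(f(f(c, c), f(c, c)), cons(e, b)))):
1. cons(b, cons(cons(cons(e, f(cons(cons(c, b), cons(c, cons(e, e))), c)), cons(c, c)), cons(f(f(c, c), f(c, c)), cons(e, b))))  →  cons(b, cons(cons(cons(e, b), cons(c, c)), cons(f(f(c, c), f(c, c)), cons(e, b))))   [R6 at 2.1.1.2]
2. cons(b, cons(cons(cons(e, b), cons(c, c)), cons(f(f(c, c), f(c, c)), cons(e, b))))  →  cons(b, cons(cons(cons(e, b), cons(c, c)), cons(f(c, f(c, c)), cons(e, b))))   [R5 at 2.2.1.1]
3. cons(b, cons(cons(cons(e, b), cons(c, c)), cons(f(c, f(c, c)), cons(e, b))))  →  cons(b, cons(cons(cons(e, b), cons(c, c)), cons(f(c, c), cons(e, b))))   [R5 at 2.2.1]
4. cons(b, cons(cons(cons(e, b), cons(c, c)), cons(f(c, c), cons(e, b))))  →  cons(b, cons(cons(cons(e, b), cons(c, c)), cons(c, cons(e, b))))   [R5 at 2.2.1]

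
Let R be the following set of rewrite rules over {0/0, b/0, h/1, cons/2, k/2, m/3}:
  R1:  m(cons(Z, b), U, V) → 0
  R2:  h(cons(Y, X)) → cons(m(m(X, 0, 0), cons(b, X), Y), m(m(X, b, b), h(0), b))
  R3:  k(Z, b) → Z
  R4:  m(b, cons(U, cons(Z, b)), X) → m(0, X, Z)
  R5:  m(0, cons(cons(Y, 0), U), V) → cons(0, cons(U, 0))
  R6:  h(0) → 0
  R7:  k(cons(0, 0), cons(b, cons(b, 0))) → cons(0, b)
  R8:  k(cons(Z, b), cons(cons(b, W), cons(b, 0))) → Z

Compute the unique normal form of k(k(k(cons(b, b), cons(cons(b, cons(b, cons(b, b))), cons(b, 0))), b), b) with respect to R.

1. k(k(k(cons(b, b), cons(cons(b, cons(b, cons(b, b))), cons(b, 0))), b), b)  →  k(k(cons(b, b), cons(cons(b, cons(b, cons(b, b))), cons(b, 0))), b)   [R3 at ε]
2. k(k(cons(b, b), cons(cons(b, cons(b, cons(b, b))), cons(b, 0))), b)  →  k(cons(b, b), cons(cons(b, cons(b, cons(b, b))), cons(b, 0)))   [R3 at ε]
3. k(cons(b, b), cons(cons(b, cons(b, cons(b, b))), cons(b, 0)))  →  b   [R8 at ε]

b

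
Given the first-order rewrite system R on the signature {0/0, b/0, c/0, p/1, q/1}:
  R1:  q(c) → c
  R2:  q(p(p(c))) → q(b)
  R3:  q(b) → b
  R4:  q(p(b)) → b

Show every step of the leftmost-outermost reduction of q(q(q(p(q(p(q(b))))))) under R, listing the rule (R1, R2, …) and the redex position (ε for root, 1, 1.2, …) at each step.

1. q(q(q(p(q(p(q(b)))))))  →  q(q(q(p(q(p(b))))))   [R3 at 1.1.1.1.1.1]
2. q(q(q(p(q(p(b))))))  →  q(q(q(p(b))))   [R4 at 1.1.1.1]
3. q(q(q(p(b))))  →  q(q(b))   [R4 at 1.1]
4. q(q(b))  →  q(b)   [R3 at 1]
5. q(b)  →  b   [R3 at ε]

b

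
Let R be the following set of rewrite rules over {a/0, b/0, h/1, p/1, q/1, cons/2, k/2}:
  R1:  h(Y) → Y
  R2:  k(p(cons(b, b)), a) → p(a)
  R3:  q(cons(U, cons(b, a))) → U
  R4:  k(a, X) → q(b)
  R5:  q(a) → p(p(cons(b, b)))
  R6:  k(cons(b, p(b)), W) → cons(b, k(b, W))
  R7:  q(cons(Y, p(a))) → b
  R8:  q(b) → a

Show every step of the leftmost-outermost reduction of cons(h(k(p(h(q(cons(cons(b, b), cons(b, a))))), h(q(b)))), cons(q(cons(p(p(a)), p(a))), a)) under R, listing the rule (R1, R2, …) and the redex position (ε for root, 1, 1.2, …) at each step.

cons(p(a), cons(b, a))

1. cons(h(k(p(h(q(cons(cons(b, b), cons(b, a))))), h(q(b)))), cons(q(cons(p(p(a)), p(a))), a))  →  cons(k(p(h(q(cons(cons(b, b), cons(b, a))))), h(q(b))), cons(q(cons(p(p(a)), p(a))), a))   [R1 at 1]
2. cons(k(p(h(q(cons(cons(b, b), cons(b, a))))), h(q(b))), cons(q(cons(p(p(a)), p(a))), a))  →  cons(k(p(q(cons(cons(b, b), cons(b, a)))), h(q(b))), cons(q(cons(p(p(a)), p(a))), a))   [R1 at 1.1.1]
3. cons(k(p(q(cons(cons(b, b), cons(b, a)))), h(q(b))), cons(q(cons(p(p(a)), p(a))), a))  →  cons(k(p(cons(b, b)), h(q(b))), cons(q(cons(p(p(a)), p(a))), a))   [R3 at 1.1.1]
4. cons(k(p(cons(b, b)), h(q(b))), cons(q(cons(p(p(a)), p(a))), a))  →  cons(k(p(cons(b, b)), q(b)), cons(q(cons(p(p(a)), p(a))), a))   [R1 at 1.2]
5. cons(k(p(cons(b, b)), q(b)), cons(q(cons(p(p(a)), p(a))), a))  →  cons(k(p(cons(b, b)), a), cons(q(cons(p(p(a)), p(a))), a))   [R8 at 1.2]
6. cons(k(p(cons(b, b)), a), cons(q(cons(p(p(a)), p(a))), a))  →  cons(p(a), cons(q(cons(p(p(a)), p(a))), a))   [R2 at 1]
7. cons(p(a), cons(q(cons(p(p(a)), p(a))), a))  →  cons(p(a), cons(b, a))   [R7 at 2.1]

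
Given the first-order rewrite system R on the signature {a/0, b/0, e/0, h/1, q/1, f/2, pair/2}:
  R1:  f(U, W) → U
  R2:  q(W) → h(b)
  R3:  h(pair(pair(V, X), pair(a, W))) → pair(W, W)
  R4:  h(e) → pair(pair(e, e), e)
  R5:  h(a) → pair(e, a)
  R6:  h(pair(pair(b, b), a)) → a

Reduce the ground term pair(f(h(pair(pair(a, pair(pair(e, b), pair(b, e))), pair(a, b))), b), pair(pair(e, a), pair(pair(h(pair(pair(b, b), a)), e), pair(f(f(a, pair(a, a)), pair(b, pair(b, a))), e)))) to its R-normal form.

pair(pair(b, b), pair(pair(e, a), pair(pair(a, e), pair(a, e))))

1. pair(f(h(pair(pair(a, pair(pair(e, b), pair(b, e))), pair(a, b))), b), pair(pair(e, a), pair(pair(h(pair(pair(b, b), a)), e), pair(f(f(a, pair(a, a)), pair(b, pair(b, a))), e))))  →  pair(h(pair(pair(a, pair(pair(e, b), pair(b, e))), pair(a, b))), pair(pair(e, a), pair(pair(h(pair(pair(b, b), a)), e), pair(f(f(a, pair(a, a)), pair(b, pair(b, a))), e))))   [R1 at 1]
2. pair(h(pair(pair(a, pair(pair(e, b), pair(b, e))), pair(a, b))), pair(pair(e, a), pair(pair(h(pair(pair(b, b), a)), e), pair(f(f(a, pair(a, a)), pair(b, pair(b, a))), e))))  →  pair(pair(b, b), pair(pair(e, a), pair(pair(h(pair(pair(b, b), a)), e), pair(f(f(a, pair(a, a)), pair(b, pair(b, a))), e))))   [R3 at 1]
3. pair(pair(b, b), pair(pair(e, a), pair(pair(h(pair(pair(b, b), a)), e), pair(f(f(a, pair(a, a)), pair(b, pair(b, a))), e))))  →  pair(pair(b, b), pair(pair(e, a), pair(pair(a, e), pair(f(f(a, pair(a, a)), pair(b, pair(b, a))), e))))   [R6 at 2.2.1.1]
4. pair(pair(b, b), pair(pair(e, a), pair(pair(a, e), pair(f(f(a, pair(a, a)), pair(b, pair(b, a))), e))))  →  pair(pair(b, b), pair(pair(e, a), pair(pair(a, e), pair(f(a, pair(a, a)), e))))   [R1 at 2.2.2.1]
5. pair(pair(b, b), pair(pair(e, a), pair(pair(a, e), pair(f(a, pair(a, a)), e))))  →  pair(pair(b, b), pair(pair(e, a), pair(pair(a, e), pair(a, e))))   [R1 at 2.2.2.1]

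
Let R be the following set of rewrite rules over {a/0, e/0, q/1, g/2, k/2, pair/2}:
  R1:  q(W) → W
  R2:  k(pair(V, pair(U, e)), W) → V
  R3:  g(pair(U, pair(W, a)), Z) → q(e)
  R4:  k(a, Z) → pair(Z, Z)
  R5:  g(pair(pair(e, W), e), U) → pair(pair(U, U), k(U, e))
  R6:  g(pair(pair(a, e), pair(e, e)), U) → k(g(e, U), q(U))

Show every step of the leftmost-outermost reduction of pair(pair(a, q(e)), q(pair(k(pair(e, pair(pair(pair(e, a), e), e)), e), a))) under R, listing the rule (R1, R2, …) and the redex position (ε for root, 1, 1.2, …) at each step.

1. pair(pair(a, q(e)), q(pair(k(pair(e, pair(pair(pair(e, a), e), e)), e), a)))  →  pair(pair(a, e), q(pair(k(pair(e, pair(pair(pair(e, a), e), e)), e), a)))   [R1 at 1.2]
2. pair(pair(a, e), q(pair(k(pair(e, pair(pair(pair(e, a), e), e)), e), a)))  →  pair(pair(a, e), pair(k(pair(e, pair(pair(pair(e, a), e), e)), e), a))   [R1 at 2]
3. pair(pair(a, e), pair(k(pair(e, pair(pair(pair(e, a), e), e)), e), a))  →  pair(pair(a, e), pair(e, a))   [R2 at 2.1]

pair(pair(a, e), pair(e, a))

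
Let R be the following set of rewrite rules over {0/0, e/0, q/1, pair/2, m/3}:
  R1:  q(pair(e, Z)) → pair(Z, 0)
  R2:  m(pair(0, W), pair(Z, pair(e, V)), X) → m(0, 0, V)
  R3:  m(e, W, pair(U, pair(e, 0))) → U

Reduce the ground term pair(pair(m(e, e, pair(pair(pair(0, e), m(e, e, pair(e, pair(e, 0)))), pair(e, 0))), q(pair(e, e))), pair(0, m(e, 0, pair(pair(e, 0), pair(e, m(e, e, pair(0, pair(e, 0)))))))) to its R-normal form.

1. pair(pair(m(e, e, pair(pair(pair(0, e), m(e, e, pair(e, pair(e, 0)))), pair(e, 0))), q(pair(e, e))), pair(0, m(e, 0, pair(pair(e, 0), pair(e, m(e, e, pair(0, pair(e, 0))))))))  →  pair(pair(pair(pair(0, e), m(e, e, pair(e, pair(e, 0)))), q(pair(e, e))), pair(0, m(e, 0, pair(pair(e, 0), pair(e, m(e, e, pair(0, pair(e, 0))))))))   [R3 at 1.1]
2. pair(pair(pair(pair(0, e), m(e, e, pair(e, pair(e, 0)))), q(pair(e, e))), pair(0, m(e, 0, pair(pair(e, 0), pair(e, m(e, e, pair(0, pair(e, 0))))))))  →  pair(pair(pair(pair(0, e), e), q(pair(e, e))), pair(0, m(e, 0, pair(pair(e, 0), pair(e, m(e, e, pair(0, pair(e, 0))))))))   [R3 at 1.1.2]
3. pair(pair(pair(pair(0, e), e), q(pair(e, e))), pair(0, m(e, 0, pair(pair(e, 0), pair(e, m(e, e, pair(0, pair(e, 0))))))))  →  pair(pair(pair(pair(0, e), e), pair(e, 0)), pair(0, m(e, 0, pair(pair(e, 0), pair(e, m(e, e, pair(0, pair(e, 0))))))))   [R1 at 1.2]
4. pair(pair(pair(pair(0, e), e), pair(e, 0)), pair(0, m(e, 0, pair(pair(e, 0), pair(e, m(e, e, pair(0, pair(e, 0))))))))  →  pair(pair(pair(pair(0, e), e), pair(e, 0)), pair(0, m(e, 0, pair(pair(e, 0), pair(e, 0)))))   [R3 at 2.2.3.2.2]
5. pair(pair(pair(pair(0, e), e), pair(e, 0)), pair(0, m(e, 0, pair(pair(e, 0), pair(e, 0)))))  →  pair(pair(pair(pair(0, e), e), pair(e, 0)), pair(0, pair(e, 0)))   [R3 at 2.2]

pair(pair(pair(pair(0, e), e), pair(e, 0)), pair(0, pair(e, 0)))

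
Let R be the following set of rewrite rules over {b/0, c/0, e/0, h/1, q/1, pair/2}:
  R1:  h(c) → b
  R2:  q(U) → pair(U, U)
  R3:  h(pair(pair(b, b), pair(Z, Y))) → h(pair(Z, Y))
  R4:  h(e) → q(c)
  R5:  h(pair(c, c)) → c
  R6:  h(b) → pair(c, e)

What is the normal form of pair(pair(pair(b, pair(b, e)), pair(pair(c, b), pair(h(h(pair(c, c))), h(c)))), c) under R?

1. pair(pair(pair(b, pair(b, e)), pair(pair(c, b), pair(h(h(pair(c, c))), h(c)))), c)  →  pair(pair(pair(b, pair(b, e)), pair(pair(c, b), pair(h(c), h(c)))), c)   [R5 at 1.2.2.1.1]
2. pair(pair(pair(b, pair(b, e)), pair(pair(c, b), pair(h(c), h(c)))), c)  →  pair(pair(pair(b, pair(b, e)), pair(pair(c, b), pair(b, h(c)))), c)   [R1 at 1.2.2.1]
3. pair(pair(pair(b, pair(b, e)), pair(pair(c, b), pair(b, h(c)))), c)  →  pair(pair(pair(b, pair(b, e)), pair(pair(c, b), pair(b, b))), c)   [R1 at 1.2.2.2]

pair(pair(pair(b, pair(b, e)), pair(pair(c, b), pair(b, b))), c)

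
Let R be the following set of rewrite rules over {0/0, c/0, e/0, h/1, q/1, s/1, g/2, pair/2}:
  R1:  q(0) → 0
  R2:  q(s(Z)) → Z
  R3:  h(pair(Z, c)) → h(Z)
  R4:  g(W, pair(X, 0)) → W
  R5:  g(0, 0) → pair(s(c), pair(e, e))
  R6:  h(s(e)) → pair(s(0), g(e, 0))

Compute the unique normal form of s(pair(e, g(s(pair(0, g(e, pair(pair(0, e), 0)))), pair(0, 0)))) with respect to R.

s(pair(e, s(pair(0, e))))

1. s(pair(e, g(s(pair(0, g(e, pair(pair(0, e), 0)))), pair(0, 0))))  →  s(pair(e, s(pair(0, g(e, pair(pair(0, e), 0))))))   [R4 at 1.2]
2. s(pair(e, s(pair(0, g(e, pair(pair(0, e), 0))))))  →  s(pair(e, s(pair(0, e))))   [R4 at 1.2.1.2]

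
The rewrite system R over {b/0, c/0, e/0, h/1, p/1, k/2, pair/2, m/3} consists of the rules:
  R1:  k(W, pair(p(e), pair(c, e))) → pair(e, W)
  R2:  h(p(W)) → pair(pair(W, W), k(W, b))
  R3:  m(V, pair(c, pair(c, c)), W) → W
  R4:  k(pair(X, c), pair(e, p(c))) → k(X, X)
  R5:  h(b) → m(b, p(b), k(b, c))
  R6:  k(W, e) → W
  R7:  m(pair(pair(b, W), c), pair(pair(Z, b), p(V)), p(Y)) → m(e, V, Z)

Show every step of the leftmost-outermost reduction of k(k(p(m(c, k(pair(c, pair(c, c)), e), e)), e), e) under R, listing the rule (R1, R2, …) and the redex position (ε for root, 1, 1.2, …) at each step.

1. k(k(p(m(c, k(pair(c, pair(c, c)), e), e)), e), e)  →  k(p(m(c, k(pair(c, pair(c, c)), e), e)), e)   [R6 at ε]
2. k(p(m(c, k(pair(c, pair(c, c)), e), e)), e)  →  p(m(c, k(pair(c, pair(c, c)), e), e))   [R6 at ε]
3. p(m(c, k(pair(c, pair(c, c)), e), e))  →  p(m(c, pair(c, pair(c, c)), e))   [R6 at 1.2]
4. p(m(c, pair(c, pair(c, c)), e))  →  p(e)   [R3 at 1]

p(e)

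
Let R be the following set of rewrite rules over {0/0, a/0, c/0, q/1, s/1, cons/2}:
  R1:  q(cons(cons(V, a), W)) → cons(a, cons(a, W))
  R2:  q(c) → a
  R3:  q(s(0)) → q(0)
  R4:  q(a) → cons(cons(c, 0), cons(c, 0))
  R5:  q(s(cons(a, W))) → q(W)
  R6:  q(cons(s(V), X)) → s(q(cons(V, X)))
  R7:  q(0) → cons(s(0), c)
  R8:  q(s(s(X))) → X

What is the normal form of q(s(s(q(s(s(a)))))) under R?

a

1. q(s(s(q(s(s(a))))))  →  q(s(s(a)))   [R8 at ε]
2. q(s(s(a)))  →  a   [R8 at ε]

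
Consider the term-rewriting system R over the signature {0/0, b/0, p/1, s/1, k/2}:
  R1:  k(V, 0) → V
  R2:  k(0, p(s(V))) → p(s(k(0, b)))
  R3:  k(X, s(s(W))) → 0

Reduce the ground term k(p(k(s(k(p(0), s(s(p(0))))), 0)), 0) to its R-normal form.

p(s(0))

1. k(p(k(s(k(p(0), s(s(p(0))))), 0)), 0)  →  p(k(s(k(p(0), s(s(p(0))))), 0))   [R1 at ε]
2. p(k(s(k(p(0), s(s(p(0))))), 0))  →  p(s(k(p(0), s(s(p(0))))))   [R1 at 1]
3. p(s(k(p(0), s(s(p(0))))))  →  p(s(0))   [R3 at 1.1]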